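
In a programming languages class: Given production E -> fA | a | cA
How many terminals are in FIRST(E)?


Production: E -> fA | a | cA
Examining each alternative for leading terminals:
  E -> fA : first terminal = 'f'
  E -> a : first terminal = 'a'
  E -> cA : first terminal = 'c'
FIRST(E) = {a, c, f}
Count: 3

3


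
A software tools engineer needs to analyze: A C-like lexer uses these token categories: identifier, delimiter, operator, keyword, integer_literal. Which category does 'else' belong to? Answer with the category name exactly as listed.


Token: 'else'
Checking categories:
  identifier: no
  integer_literal: no
  operator: no
  keyword: YES
  delimiter: no
Category: keyword

keyword


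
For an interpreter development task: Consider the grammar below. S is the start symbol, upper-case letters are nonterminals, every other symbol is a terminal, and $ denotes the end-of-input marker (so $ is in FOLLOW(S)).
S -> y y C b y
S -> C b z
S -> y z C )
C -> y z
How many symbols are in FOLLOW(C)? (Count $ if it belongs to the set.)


S is the start symbol and does not occur in any rule body, so FOLLOW(S) = {$}.
Examining every occurrence of C in a rule body:
  S -> y y C b y : C is followed by terminal 'b' -> add 'b'
  S -> C b z : C is followed by terminal 'b' -> add 'b' (already in the set)
  S -> y z C ) : C is followed by terminal ')' -> add ')'
  C -> y z : C does not occur in the body -> contributes nothing
FOLLOW(C) = {), b}
Count: 2

2


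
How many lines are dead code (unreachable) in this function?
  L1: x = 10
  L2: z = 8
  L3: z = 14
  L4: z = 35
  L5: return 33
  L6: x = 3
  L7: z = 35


Analyzing control flow:
  L1: reachable (before return)
  L2: reachable (before return)
  L3: reachable (before return)
  L4: reachable (before return)
  L5: reachable (return statement)
  L6: DEAD (after return at L5)
  L7: DEAD (after return at L5)
Return at L5, total lines = 7
Dead lines: L6 through L7
Count: 2

2


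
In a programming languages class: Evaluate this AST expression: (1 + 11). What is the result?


Expression: (1 + 11)
Evaluating step by step:
  1 + 11 = 12
Result: 12

12


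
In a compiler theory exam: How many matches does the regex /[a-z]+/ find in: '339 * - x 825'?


Pattern: /[a-z]+/ (identifiers)
Input: '339 * - x 825'
Scanning for matches:
  Match 1: 'x'
Total matches: 1

1


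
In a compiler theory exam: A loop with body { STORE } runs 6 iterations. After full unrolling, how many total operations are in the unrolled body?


Loop body operations: STORE (1 op per iteration)
Unrolling 6 iterations:
  Iteration 1: STORE (1 ops)
  Iteration 2: STORE (1 ops)
  Iteration 3: STORE (1 ops)
  Iteration 4: STORE (1 ops)
  Iteration 5: STORE (1 ops)
  Iteration 6: STORE (1 ops)
Total: 6 iterations * 1 ops/iter = 6 operations

6


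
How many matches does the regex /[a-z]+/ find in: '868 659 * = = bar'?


Pattern: /[a-z]+/ (identifiers)
Input: '868 659 * = = bar'
Scanning for matches:
  Match 1: 'bar'
Total matches: 1

1


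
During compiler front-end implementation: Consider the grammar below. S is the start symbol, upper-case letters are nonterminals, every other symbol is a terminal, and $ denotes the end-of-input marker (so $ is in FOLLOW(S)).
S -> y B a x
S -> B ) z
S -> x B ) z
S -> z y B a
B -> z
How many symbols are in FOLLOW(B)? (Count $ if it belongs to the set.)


S is the start symbol and does not occur in any rule body, so FOLLOW(S) = {$}.
Examining every occurrence of B in a rule body:
  S -> y B a x : B is followed by terminal 'a' -> add 'a'
  S -> B ) z : B is followed by terminal ')' -> add ')'
  S -> x B ) z : B is followed by terminal ')' -> add ')' (already in the set)
  S -> z y B a : B is followed by terminal 'a' -> add 'a' (already in the set)
  B -> z : B does not occur in the body -> contributes nothing
FOLLOW(B) = {), a}
Count: 2

2


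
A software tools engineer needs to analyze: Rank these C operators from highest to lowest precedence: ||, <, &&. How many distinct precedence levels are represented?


Looking up precedence for each operator:
  || -> precedence 1
  < -> precedence 4
  && -> precedence 2
Sorted highest to lowest: <, &&, ||
Distinct precedence values: [4, 2, 1]
Number of distinct levels: 3

3


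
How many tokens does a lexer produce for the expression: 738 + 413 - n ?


Scanning '738 + 413 - n'
Token 1: '738' -> integer_literal
Token 2: '+' -> operator
Token 3: '413' -> integer_literal
Token 4: '-' -> operator
Token 5: 'n' -> identifier
Total tokens: 5

5


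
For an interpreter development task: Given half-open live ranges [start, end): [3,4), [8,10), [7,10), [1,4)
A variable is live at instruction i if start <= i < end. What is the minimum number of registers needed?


Live ranges:
  Var0: [3, 4)
  Var1: [8, 10)
  Var2: [7, 10)
  Var3: [1, 4)
Sweep-line events (position, delta, active):
  pos=1 start -> active=1
  pos=3 start -> active=2
  pos=4 end -> active=1
  pos=4 end -> active=0
  pos=7 start -> active=1
  pos=8 start -> active=2
  pos=10 end -> active=1
  pos=10 end -> active=0
Maximum simultaneous active: 2
Minimum registers needed: 2

2


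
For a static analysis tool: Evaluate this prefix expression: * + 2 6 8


Parsing prefix expression: * + 2 6 8
Step 1: Innermost operation '+ 2 6'
  2 + 6 = 8
Step 2: Outer operation '* [8] 8'
  8 * 8 = 64

64


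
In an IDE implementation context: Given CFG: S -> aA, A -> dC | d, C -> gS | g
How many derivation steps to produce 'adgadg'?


Grammar: S -> aA, A -> dC | d, C -> gS | g
Deriving 'adgadg':
Step 1: S -> aA => aA
Step 2: A -> dC => adC
Step 3: C -> gS => adgS
Step 4: S -> aA => adgaA
Step 5: A -> dC => adgadC
Step 6: C -> g => adgadg
Total derivation steps: 6

6


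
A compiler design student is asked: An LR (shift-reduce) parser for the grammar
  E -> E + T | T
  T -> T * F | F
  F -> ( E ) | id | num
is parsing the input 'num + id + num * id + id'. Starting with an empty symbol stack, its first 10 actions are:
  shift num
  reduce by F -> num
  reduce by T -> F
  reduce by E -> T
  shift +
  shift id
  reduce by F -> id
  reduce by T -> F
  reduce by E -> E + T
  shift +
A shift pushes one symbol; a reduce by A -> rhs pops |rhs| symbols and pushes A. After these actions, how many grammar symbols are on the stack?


Tracking the symbol stack through each action:
  Action 1: shift 'num' : push -> stack = [num] (size 1)
  Action 2: reduce by F -> num : pop 1, push F -> stack = [F] (size 1)
  Action 3: reduce by T -> F : pop 1, push T -> stack = [T] (size 1)
  Action 4: reduce by E -> T : pop 1, push E -> stack = [E] (size 1)
  Action 5: shift '+' : push -> stack = [E, +] (size 2)
  Action 6: shift 'id' : push -> stack = [E, +, id] (size 3)
  Action 7: reduce by F -> id : pop 1, push F -> stack = [E, +, F] (size 3)
  Action 8: reduce by T -> F : pop 1, push T -> stack = [E, +, T] (size 3)
  Action 9: reduce by E -> E + T : pop 3, push E -> stack = [E] (size 1)
  Action 10: shift '+' : push -> stack = [E, +] (size 2)
Final stack size: 2

2


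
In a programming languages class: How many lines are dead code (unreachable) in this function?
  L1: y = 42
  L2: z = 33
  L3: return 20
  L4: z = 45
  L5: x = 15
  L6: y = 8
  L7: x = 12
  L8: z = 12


Analyzing control flow:
  L1: reachable (before return)
  L2: reachable (before return)
  L3: reachable (return statement)
  L4: DEAD (after return at L3)
  L5: DEAD (after return at L3)
  L6: DEAD (after return at L3)
  L7: DEAD (after return at L3)
  L8: DEAD (after return at L3)
Return at L3, total lines = 8
Dead lines: L4 through L8
Count: 5

5


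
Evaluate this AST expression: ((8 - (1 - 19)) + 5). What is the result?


Expression: ((8 - (1 - 19)) + 5)
Evaluating step by step:
  1 - 19 = -18
  8 - -18 = 26
  26 + 5 = 31
Result: 31

31


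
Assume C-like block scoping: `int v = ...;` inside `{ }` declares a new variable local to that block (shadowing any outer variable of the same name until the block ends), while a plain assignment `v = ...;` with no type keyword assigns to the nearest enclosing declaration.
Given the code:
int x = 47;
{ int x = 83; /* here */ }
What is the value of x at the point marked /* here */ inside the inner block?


Analyzing scoping rules:
Outer scope: declares x = 47
Inner block: 'int x = 83;' declares a NEW x that shadows the outer one
Inside the block the inner declaration is in scope -> 83
Result: 83

83


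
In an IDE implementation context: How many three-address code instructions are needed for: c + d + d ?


Expression: c + d + d
Generating three-address code (respecting * over +/- precedence):
  Instruction 1: t1 = c + d
  Instruction 2: t2 = t1 + d
Total instructions: 2

2


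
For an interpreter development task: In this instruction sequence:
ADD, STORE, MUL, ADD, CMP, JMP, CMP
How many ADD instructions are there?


Scanning instruction sequence for ADD:
  Position 1: ADD <- MATCH
  Position 2: STORE
  Position 3: MUL
  Position 4: ADD <- MATCH
  Position 5: CMP
  Position 6: JMP
  Position 7: CMP
Matches at positions: [1, 4]
Total ADD count: 2

2


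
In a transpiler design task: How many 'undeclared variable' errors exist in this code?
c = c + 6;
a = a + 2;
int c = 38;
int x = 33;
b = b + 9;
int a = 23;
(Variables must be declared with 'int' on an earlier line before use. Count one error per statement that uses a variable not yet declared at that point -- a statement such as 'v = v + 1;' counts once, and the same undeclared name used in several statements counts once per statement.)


Scanning code line by line:
  Line 1: use 'c' -> ERROR (undeclared)
  Line 2: use 'a' -> ERROR (undeclared)
  Line 3: declare 'c' -> declared = ['c']
  Line 4: declare 'x' -> declared = ['c', 'x']
  Line 5: use 'b' -> ERROR (undeclared)
  Line 6: declare 'a' -> declared = ['a', 'c', 'x']
Total undeclared variable errors: 3

3


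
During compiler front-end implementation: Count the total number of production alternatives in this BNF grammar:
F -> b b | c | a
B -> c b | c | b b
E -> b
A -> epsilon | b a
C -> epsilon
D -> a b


Counting alternatives per rule:
  F: 3 alternative(s)
  B: 3 alternative(s)
  E: 1 alternative(s)
  A: 2 alternative(s)
  C: 1 alternative(s)
  D: 1 alternative(s)
Sum: 3 + 3 + 1 + 2 + 1 + 1 = 11

11


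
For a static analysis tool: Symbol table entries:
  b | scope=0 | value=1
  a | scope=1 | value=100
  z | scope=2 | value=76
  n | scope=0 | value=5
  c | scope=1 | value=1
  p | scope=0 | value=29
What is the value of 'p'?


Searching symbol table for 'p':
  b | scope=0 | value=1
  a | scope=1 | value=100
  z | scope=2 | value=76
  n | scope=0 | value=5
  c | scope=1 | value=1
  p | scope=0 | value=29 <- MATCH
Found 'p' at scope 0 with value 29

29


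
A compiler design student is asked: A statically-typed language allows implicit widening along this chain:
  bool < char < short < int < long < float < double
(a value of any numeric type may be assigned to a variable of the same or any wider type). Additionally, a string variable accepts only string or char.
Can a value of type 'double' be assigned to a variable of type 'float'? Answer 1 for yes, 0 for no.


Target variable type: float
Source value type: double
Numeric ranks: double=6, float=5
Widening allowed iff rank(source) <= rank(target): 6 <= 5? No
Result: 0

0


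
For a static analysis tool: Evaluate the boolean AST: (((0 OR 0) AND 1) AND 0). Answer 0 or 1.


Step 1: Evaluate inner node
  0 OR 0 = 0
Step 2: Evaluate next node
  0 AND 1 = 0
Step 3: Evaluate root node
  0 AND 0 = 0

0


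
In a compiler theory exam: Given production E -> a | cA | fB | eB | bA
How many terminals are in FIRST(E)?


Production: E -> a | cA | fB | eB | bA
Examining each alternative for leading terminals:
  E -> a : first terminal = 'a'
  E -> cA : first terminal = 'c'
  E -> fB : first terminal = 'f'
  E -> eB : first terminal = 'e'
  E -> bA : first terminal = 'b'
FIRST(E) = {a, b, c, e, f}
Count: 5

5


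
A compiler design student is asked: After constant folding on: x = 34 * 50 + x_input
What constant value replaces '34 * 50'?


Identifying constant sub-expression:
  Original: x = 34 * 50 + x_input
  34 and 50 are both compile-time constants
  Evaluating: 34 * 50 = 1700
  After folding: x = 1700 + x_input

1700


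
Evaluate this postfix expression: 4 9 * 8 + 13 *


Processing tokens left to right:
Push 4, Push 9
Pop 4 and 9, compute 4 * 9 = 36, push 36
Push 8
Pop 36 and 8, compute 36 + 8 = 44, push 44
Push 13
Pop 44 and 13, compute 44 * 13 = 572, push 572
Stack result: 572

572


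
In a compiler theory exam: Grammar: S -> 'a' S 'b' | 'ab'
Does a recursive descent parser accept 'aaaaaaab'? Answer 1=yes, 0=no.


Grammar accepts strings of the form a^n b^n (n >= 1)
Word: 'aaaaaaab'
Counting: 7 a's and 1 b's
Check: 7 == 1? No
Mismatch: a-count != b-count
Rejected

0


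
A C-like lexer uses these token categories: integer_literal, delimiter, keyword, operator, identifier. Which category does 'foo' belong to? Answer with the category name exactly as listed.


Token: 'foo'
Checking categories:
  identifier: YES
  integer_literal: no
  operator: no
  keyword: no
  delimiter: no
Category: identifier

identifier


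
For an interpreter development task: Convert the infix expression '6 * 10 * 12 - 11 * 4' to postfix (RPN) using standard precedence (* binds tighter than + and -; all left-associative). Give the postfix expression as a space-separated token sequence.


Applying the shunting-yard algorithm:
  Operand 6 -> output
  Push '*' onto operator stack -> op-stack: [*]
  Operand 10 -> output
  See '*' (prec 2); top '*' (prec 2) >= it -> pop '*' to output
  Push '*' onto operator stack -> op-stack: [*]
  Operand 12 -> output
  See '-' (prec 1); top '*' (prec 2) >= it -> pop '*' to output
  Push '-' onto operator stack -> op-stack: [-]
  Operand 11 -> output
  Push '*' onto operator stack -> op-stack: [-, *]
  Operand 4 -> output
  End of input: pop '*' to output
  End of input: pop '-' to output
Postfix result: 6 10 * 12 * 11 4 * -

6 10 * 12 * 11 4 * -


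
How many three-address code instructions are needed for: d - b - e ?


Expression: d - b - e
Generating three-address code (respecting * over +/- precedence):
  Instruction 1: t1 = d - b
  Instruction 2: t2 = t1 - e
Total instructions: 2

2


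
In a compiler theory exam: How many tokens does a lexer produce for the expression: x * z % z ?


Scanning 'x * z % z'
Token 1: 'x' -> identifier
Token 2: '*' -> operator
Token 3: 'z' -> identifier
Token 4: '%' -> operator
Token 5: 'z' -> identifier
Total tokens: 5

5


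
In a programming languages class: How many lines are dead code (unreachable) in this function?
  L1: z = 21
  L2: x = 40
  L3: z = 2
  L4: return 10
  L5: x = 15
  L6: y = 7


Analyzing control flow:
  L1: reachable (before return)
  L2: reachable (before return)
  L3: reachable (before return)
  L4: reachable (return statement)
  L5: DEAD (after return at L4)
  L6: DEAD (after return at L4)
Return at L4, total lines = 6
Dead lines: L5 through L6
Count: 2

2


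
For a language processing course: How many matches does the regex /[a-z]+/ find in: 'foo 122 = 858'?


Pattern: /[a-z]+/ (identifiers)
Input: 'foo 122 = 858'
Scanning for matches:
  Match 1: 'foo'
Total matches: 1

1


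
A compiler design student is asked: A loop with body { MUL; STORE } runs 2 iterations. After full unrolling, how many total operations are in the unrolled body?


Loop body operations: MUL, STORE (2 ops per iteration)
Unrolling 2 iterations:
  Iteration 1: MUL, STORE (2 ops)
  Iteration 2: MUL, STORE (2 ops)
Total: 2 iterations * 2 ops/iter = 4 operations

4


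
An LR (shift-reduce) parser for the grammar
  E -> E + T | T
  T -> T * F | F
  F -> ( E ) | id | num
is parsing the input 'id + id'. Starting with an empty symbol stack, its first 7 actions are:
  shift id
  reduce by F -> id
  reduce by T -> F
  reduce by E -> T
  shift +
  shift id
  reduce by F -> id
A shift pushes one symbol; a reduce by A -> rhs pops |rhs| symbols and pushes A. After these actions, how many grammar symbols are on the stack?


Tracking the symbol stack through each action:
  Action 1: shift 'id' : push -> stack = [id] (size 1)
  Action 2: reduce by F -> id : pop 1, push F -> stack = [F] (size 1)
  Action 3: reduce by T -> F : pop 1, push T -> stack = [T] (size 1)
  Action 4: reduce by E -> T : pop 1, push E -> stack = [E] (size 1)
  Action 5: shift '+' : push -> stack = [E, +] (size 2)
  Action 6: shift 'id' : push -> stack = [E, +, id] (size 3)
  Action 7: reduce by F -> id : pop 1, push F -> stack = [E, +, F] (size 3)
Final stack size: 3

3


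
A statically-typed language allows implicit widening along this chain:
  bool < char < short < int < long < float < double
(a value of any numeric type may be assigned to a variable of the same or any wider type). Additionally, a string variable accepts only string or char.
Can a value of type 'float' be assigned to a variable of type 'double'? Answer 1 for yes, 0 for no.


Target variable type: double
Source value type: float
Numeric ranks: float=5, double=6
Widening allowed iff rank(source) <= rank(target): 5 <= 6? Yes
Result: 1

1


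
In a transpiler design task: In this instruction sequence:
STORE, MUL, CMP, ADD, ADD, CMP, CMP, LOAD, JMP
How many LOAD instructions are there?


Scanning instruction sequence for LOAD:
  Position 1: STORE
  Position 2: MUL
  Position 3: CMP
  Position 4: ADD
  Position 5: ADD
  Position 6: CMP
  Position 7: CMP
  Position 8: LOAD <- MATCH
  Position 9: JMP
Matches at positions: [8]
Total LOAD count: 1

1


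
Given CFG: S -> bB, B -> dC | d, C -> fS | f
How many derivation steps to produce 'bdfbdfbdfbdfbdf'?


Grammar: S -> bB, B -> dC | d, C -> fS | f
Deriving 'bdfbdfbdfbdfbdf':
Step 1: S -> bB => bB
Step 2: B -> dC => bdC
Step 3: C -> fS => bdfS
Step 4: S -> bB => bdfbB
Step 5: B -> dC => bdfbdC
Step 6: C -> fS => bdfbdfS
Step 7: S -> bB => bdfbdfbB
Step 8: B -> dC => bdfbdfbdC
Step 9: C -> fS => bdfbdfbdfS
Step 10: S -> bB => bdfbdfbdfbB
Step 11: B -> dC => bdfbdfbdfbdC
Step 12: C -> fS => bdfbdfbdfbdfS
Step 13: S -> bB => bdfbdfbdfbdfbB
Step 14: B -> dC => bdfbdfbdfbdfbdC
Step 15: C -> f => bdfbdfbdfbdfbdf
Total derivation steps: 15

15


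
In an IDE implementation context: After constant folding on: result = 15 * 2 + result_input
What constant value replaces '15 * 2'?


Identifying constant sub-expression:
  Original: result = 15 * 2 + result_input
  15 and 2 are both compile-time constants
  Evaluating: 15 * 2 = 30
  After folding: result = 30 + result_input

30


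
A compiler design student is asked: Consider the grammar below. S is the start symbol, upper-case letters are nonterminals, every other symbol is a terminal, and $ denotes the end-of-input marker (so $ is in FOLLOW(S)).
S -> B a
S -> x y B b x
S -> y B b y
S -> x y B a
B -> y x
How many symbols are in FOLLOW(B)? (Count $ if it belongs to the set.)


S is the start symbol and does not occur in any rule body, so FOLLOW(S) = {$}.
Examining every occurrence of B in a rule body:
  S -> B a : B is followed by terminal 'a' -> add 'a'
  S -> x y B b x : B is followed by terminal 'b' -> add 'b'
  S -> y B b y : B is followed by terminal 'b' -> add 'b' (already in the set)
  S -> x y B a : B is followed by terminal 'a' -> add 'a' (already in the set)
  B -> y x : B does not occur in the body -> contributes nothing
FOLLOW(B) = {a, b}
Count: 2

2


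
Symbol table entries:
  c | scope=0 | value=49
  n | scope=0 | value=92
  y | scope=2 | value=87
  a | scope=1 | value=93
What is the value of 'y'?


Searching symbol table for 'y':
  c | scope=0 | value=49
  n | scope=0 | value=92
  y | scope=2 | value=87 <- MATCH
  a | scope=1 | value=93
Found 'y' at scope 2 with value 87

87


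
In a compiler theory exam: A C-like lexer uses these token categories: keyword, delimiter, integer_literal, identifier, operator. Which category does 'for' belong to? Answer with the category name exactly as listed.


Token: 'for'
Checking categories:
  identifier: no
  integer_literal: no
  operator: no
  keyword: YES
  delimiter: no
Category: keyword

keyword


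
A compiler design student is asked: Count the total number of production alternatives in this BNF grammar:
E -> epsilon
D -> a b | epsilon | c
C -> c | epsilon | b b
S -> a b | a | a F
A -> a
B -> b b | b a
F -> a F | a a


Counting alternatives per rule:
  E: 1 alternative(s)
  D: 3 alternative(s)
  C: 3 alternative(s)
  S: 3 alternative(s)
  A: 1 alternative(s)
  B: 2 alternative(s)
  F: 2 alternative(s)
Sum: 1 + 3 + 3 + 3 + 1 + 2 + 2 = 15

15


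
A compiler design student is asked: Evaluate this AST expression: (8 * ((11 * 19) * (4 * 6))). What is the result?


Expression: (8 * ((11 * 19) * (4 * 6)))
Evaluating step by step:
  11 * 19 = 209
  4 * 6 = 24
  209 * 24 = 5016
  8 * 5016 = 40128
Result: 40128

40128


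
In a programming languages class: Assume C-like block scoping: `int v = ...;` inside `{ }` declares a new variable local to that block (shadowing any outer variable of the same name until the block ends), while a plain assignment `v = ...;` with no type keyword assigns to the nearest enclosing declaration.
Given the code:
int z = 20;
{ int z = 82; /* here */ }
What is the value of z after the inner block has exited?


Analyzing scoping rules:
Outer scope: declares z = 20
Inner block: 'int z = 82;' declares a NEW z that shadows the outer one
When the block exits the inner z goes out of scope; the outer z was never modified -> 20
Result: 20

20


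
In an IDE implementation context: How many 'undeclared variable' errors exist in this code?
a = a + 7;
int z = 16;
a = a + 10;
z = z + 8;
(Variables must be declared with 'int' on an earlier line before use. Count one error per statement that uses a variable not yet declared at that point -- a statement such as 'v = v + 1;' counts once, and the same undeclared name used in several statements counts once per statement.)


Scanning code line by line:
  Line 1: use 'a' -> ERROR (undeclared)
  Line 2: declare 'z' -> declared = ['z']
  Line 3: use 'a' -> ERROR (undeclared)
  Line 4: use 'z' -> OK (declared)
Total undeclared variable errors: 2

2


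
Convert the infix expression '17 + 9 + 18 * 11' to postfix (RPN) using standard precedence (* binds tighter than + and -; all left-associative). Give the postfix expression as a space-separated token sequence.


Applying the shunting-yard algorithm:
  Operand 17 -> output
  Push '+' onto operator stack -> op-stack: [+]
  Operand 9 -> output
  See '+' (prec 1); top '+' (prec 1) >= it -> pop '+' to output
  Push '+' onto operator stack -> op-stack: [+]
  Operand 18 -> output
  Push '*' onto operator stack -> op-stack: [+, *]
  Operand 11 -> output
  End of input: pop '*' to output
  End of input: pop '+' to output
Postfix result: 17 9 + 18 11 * +

17 9 + 18 11 * +


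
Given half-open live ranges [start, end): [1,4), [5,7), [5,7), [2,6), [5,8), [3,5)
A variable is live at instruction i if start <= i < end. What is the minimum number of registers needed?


Live ranges:
  Var0: [1, 4)
  Var1: [5, 7)
  Var2: [5, 7)
  Var3: [2, 6)
  Var4: [5, 8)
  Var5: [3, 5)
Sweep-line events (position, delta, active):
  pos=1 start -> active=1
  pos=2 start -> active=2
  pos=3 start -> active=3
  pos=4 end -> active=2
  pos=5 end -> active=1
  pos=5 start -> active=2
  pos=5 start -> active=3
  pos=5 start -> active=4
  pos=6 end -> active=3
  pos=7 end -> active=2
  pos=7 end -> active=1
  pos=8 end -> active=0
Maximum simultaneous active: 4
Minimum registers needed: 4

4


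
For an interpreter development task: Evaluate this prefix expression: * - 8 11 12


Parsing prefix expression: * - 8 11 12
Step 1: Innermost operation '- 8 11'
  8 - 11 = -3
Step 2: Outer operation '* [-3] 12'
  -3 * 12 = -36

-36


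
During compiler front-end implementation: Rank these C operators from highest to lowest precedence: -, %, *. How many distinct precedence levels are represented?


Looking up precedence for each operator:
  - -> precedence 5
  % -> precedence 6
  * -> precedence 6
Sorted highest to lowest: %, *, -
Distinct precedence values: [6, 5]
Number of distinct levels: 2

2


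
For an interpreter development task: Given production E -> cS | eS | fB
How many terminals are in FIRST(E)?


Production: E -> cS | eS | fB
Examining each alternative for leading terminals:
  E -> cS : first terminal = 'c'
  E -> eS : first terminal = 'e'
  E -> fB : first terminal = 'f'
FIRST(E) = {c, e, f}
Count: 3

3


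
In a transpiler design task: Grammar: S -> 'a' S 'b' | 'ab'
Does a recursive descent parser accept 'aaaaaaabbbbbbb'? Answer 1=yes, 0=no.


Grammar accepts strings of the form a^n b^n (n >= 1)
Word: 'aaaaaaabbbbbbb'
Counting: 7 a's and 7 b's
Check: 7 == 7? Yes
Derivation (S -> aSb applied 6 time(s), then S -> ab): S => aSb => aaSbb => aaaSbbb => aaaaSbbbb => aaaaaSbbbbb => aaaaaaSbbbbbb => aaaaaaabbbbbbb
Accepted

1


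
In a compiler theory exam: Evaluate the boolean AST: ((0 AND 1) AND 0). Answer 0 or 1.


Step 1: Evaluate inner node
  0 AND 1 = 0
Step 2: Evaluate root node
  0 AND 0 = 0

0


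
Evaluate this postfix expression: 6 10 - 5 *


Processing tokens left to right:
Push 6, Push 10
Pop 6 and 10, compute 6 - 10 = -4, push -4
Push 5
Pop -4 and 5, compute -4 * 5 = -20, push -20
Stack result: -20

-20


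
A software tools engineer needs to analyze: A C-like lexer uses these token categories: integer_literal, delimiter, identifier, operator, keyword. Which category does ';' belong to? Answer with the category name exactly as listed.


Token: ';'
Checking categories:
  identifier: no
  integer_literal: no
  operator: no
  keyword: no
  delimiter: YES
Category: delimiter

delimiter


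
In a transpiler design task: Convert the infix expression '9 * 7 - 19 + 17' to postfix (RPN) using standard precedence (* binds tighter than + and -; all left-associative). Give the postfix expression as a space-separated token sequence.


Applying the shunting-yard algorithm:
  Operand 9 -> output
  Push '*' onto operator stack -> op-stack: [*]
  Operand 7 -> output
  See '-' (prec 1); top '*' (prec 2) >= it -> pop '*' to output
  Push '-' onto operator stack -> op-stack: [-]
  Operand 19 -> output
  See '+' (prec 1); top '-' (prec 1) >= it -> pop '-' to output
  Push '+' onto operator stack -> op-stack: [+]
  Operand 17 -> output
  End of input: pop '+' to output
Postfix result: 9 7 * 19 - 17 +

9 7 * 19 - 17 +


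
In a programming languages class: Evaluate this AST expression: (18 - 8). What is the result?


Expression: (18 - 8)
Evaluating step by step:
  18 - 8 = 10
Result: 10

10


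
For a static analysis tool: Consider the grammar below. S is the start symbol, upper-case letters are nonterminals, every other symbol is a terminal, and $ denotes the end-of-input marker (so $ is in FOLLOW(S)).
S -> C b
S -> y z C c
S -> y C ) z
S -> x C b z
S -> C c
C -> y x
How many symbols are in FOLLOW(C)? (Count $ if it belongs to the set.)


S is the start symbol and does not occur in any rule body, so FOLLOW(S) = {$}.
Examining every occurrence of C in a rule body:
  S -> C b : C is followed by terminal 'b' -> add 'b'
  S -> y z C c : C is followed by terminal 'c' -> add 'c'
  S -> y C ) z : C is followed by terminal ')' -> add ')'
  S -> x C b z : C is followed by terminal 'b' -> add 'b' (already in the set)
  S -> C c : C is followed by terminal 'c' -> add 'c' (already in the set)
  C -> y x : C does not occur in the body -> contributes nothing
FOLLOW(C) = {), b, c}
Count: 3

3


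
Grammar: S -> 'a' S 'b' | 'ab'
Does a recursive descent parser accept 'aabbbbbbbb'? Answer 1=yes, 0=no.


Grammar accepts strings of the form a^n b^n (n >= 1)
Word: 'aabbbbbbbb'
Counting: 2 a's and 8 b's
Check: 2 == 8? No
Mismatch: a-count != b-count
Rejected

0


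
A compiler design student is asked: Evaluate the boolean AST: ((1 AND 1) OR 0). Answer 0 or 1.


Step 1: Evaluate inner node
  1 AND 1 = 1
Step 2: Evaluate root node
  1 OR 0 = 1

1


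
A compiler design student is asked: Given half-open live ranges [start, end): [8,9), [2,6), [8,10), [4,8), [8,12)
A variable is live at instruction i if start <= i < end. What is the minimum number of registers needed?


Live ranges:
  Var0: [8, 9)
  Var1: [2, 6)
  Var2: [8, 10)
  Var3: [4, 8)
  Var4: [8, 12)
Sweep-line events (position, delta, active):
  pos=2 start -> active=1
  pos=4 start -> active=2
  pos=6 end -> active=1
  pos=8 end -> active=0
  pos=8 start -> active=1
  pos=8 start -> active=2
  pos=8 start -> active=3
  pos=9 end -> active=2
  pos=10 end -> active=1
  pos=12 end -> active=0
Maximum simultaneous active: 3
Minimum registers needed: 3

3


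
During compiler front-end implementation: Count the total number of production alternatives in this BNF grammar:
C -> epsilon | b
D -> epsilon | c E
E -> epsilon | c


Counting alternatives per rule:
  C: 2 alternative(s)
  D: 2 alternative(s)
  E: 2 alternative(s)
Sum: 2 + 2 + 2 = 6

6


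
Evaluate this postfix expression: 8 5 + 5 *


Processing tokens left to right:
Push 8, Push 5
Pop 8 and 5, compute 8 + 5 = 13, push 13
Push 5
Pop 13 and 5, compute 13 * 5 = 65, push 65
Stack result: 65

65


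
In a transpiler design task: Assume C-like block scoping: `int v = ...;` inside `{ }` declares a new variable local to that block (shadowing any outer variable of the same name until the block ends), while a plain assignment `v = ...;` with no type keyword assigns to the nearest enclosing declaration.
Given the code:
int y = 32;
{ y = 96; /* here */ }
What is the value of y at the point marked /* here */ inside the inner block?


Analyzing scoping rules:
Outer scope: declares y = 32
Inner block: 'y = 96;' has no type keyword, so it is an assignment to the outer y (no shadowing)
Inside the block, after the assignment -> 96
Result: 96

96


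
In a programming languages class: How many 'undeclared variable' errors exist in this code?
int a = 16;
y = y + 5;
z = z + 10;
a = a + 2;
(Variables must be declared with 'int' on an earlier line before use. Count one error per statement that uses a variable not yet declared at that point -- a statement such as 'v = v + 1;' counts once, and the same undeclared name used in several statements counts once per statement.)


Scanning code line by line:
  Line 1: declare 'a' -> declared = ['a']
  Line 2: use 'y' -> ERROR (undeclared)
  Line 3: use 'z' -> ERROR (undeclared)
  Line 4: use 'a' -> OK (declared)
Total undeclared variable errors: 2

2


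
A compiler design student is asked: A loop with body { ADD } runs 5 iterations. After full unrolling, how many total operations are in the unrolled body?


Loop body operations: ADD (1 op per iteration)
Unrolling 5 iterations:
  Iteration 1: ADD (1 ops)
  Iteration 2: ADD (1 ops)
  Iteration 3: ADD (1 ops)
  Iteration 4: ADD (1 ops)
  Iteration 5: ADD (1 ops)
Total: 5 iterations * 1 ops/iter = 5 operations

5


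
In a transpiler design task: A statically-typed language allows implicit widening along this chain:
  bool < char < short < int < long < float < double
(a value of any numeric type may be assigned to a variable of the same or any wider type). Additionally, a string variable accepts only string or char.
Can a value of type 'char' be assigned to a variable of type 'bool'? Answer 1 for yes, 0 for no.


Target variable type: bool
Source value type: char
Numeric ranks: char=1, bool=0
Widening allowed iff rank(source) <= rank(target): 1 <= 0? No
Result: 0

0


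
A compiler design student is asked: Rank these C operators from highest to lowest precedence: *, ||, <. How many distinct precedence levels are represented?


Looking up precedence for each operator:
  * -> precedence 6
  || -> precedence 1
  < -> precedence 4
Sorted highest to lowest: *, <, ||
Distinct precedence values: [6, 4, 1]
Number of distinct levels: 3

3


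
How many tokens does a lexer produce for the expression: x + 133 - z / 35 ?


Scanning 'x + 133 - z / 35'
Token 1: 'x' -> identifier
Token 2: '+' -> operator
Token 3: '133' -> integer_literal
Token 4: '-' -> operator
Token 5: 'z' -> identifier
Token 6: '/' -> operator
Token 7: '35' -> integer_literal
Total tokens: 7

7


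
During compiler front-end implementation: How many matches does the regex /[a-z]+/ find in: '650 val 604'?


Pattern: /[a-z]+/ (identifiers)
Input: '650 val 604'
Scanning for matches:
  Match 1: 'val'
Total matches: 1

1


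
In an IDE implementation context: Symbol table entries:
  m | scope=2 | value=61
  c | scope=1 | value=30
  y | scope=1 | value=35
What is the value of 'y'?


Searching symbol table for 'y':
  m | scope=2 | value=61
  c | scope=1 | value=30
  y | scope=1 | value=35 <- MATCH
Found 'y' at scope 1 with value 35

35


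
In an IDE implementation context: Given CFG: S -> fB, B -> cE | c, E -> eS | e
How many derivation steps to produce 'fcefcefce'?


Grammar: S -> fB, B -> cE | c, E -> eS | e
Deriving 'fcefcefce':
Step 1: S -> fB => fB
Step 2: B -> cE => fcE
Step 3: E -> eS => fceS
Step 4: S -> fB => fcefB
Step 5: B -> cE => fcefcE
Step 6: E -> eS => fcefceS
Step 7: S -> fB => fcefcefB
Step 8: B -> cE => fcefcefcE
Step 9: E -> e => fcefcefce
Total derivation steps: 9

9


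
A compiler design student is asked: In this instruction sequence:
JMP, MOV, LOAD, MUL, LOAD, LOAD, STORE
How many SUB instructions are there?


Scanning instruction sequence for SUB:
  Position 1: JMP
  Position 2: MOV
  Position 3: LOAD
  Position 4: MUL
  Position 5: LOAD
  Position 6: LOAD
  Position 7: STORE
Matches at positions: []
Total SUB count: 0

0


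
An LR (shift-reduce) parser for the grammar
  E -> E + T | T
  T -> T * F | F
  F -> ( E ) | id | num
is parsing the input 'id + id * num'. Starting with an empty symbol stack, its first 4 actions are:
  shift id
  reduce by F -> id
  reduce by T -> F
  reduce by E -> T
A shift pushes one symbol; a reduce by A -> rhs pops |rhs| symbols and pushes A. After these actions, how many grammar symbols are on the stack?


Tracking the symbol stack through each action:
  Action 1: shift 'id' : push -> stack = [id] (size 1)
  Action 2: reduce by F -> id : pop 1, push F -> stack = [F] (size 1)
  Action 3: reduce by T -> F : pop 1, push T -> stack = [T] (size 1)
  Action 4: reduce by E -> T : pop 1, push E -> stack = [E] (size 1)
Final stack size: 1

1


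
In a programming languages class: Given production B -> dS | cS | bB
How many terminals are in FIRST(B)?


Production: B -> dS | cS | bB
Examining each alternative for leading terminals:
  B -> dS : first terminal = 'd'
  B -> cS : first terminal = 'c'
  B -> bB : first terminal = 'b'
FIRST(B) = {b, c, d}
Count: 3

3


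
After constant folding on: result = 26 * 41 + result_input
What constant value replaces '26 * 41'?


Identifying constant sub-expression:
  Original: result = 26 * 41 + result_input
  26 and 41 are both compile-time constants
  Evaluating: 26 * 41 = 1066
  After folding: result = 1066 + result_input

1066


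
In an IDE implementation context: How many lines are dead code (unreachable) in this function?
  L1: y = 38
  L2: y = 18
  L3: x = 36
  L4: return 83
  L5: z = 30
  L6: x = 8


Analyzing control flow:
  L1: reachable (before return)
  L2: reachable (before return)
  L3: reachable (before return)
  L4: reachable (return statement)
  L5: DEAD (after return at L4)
  L6: DEAD (after return at L4)
Return at L4, total lines = 6
Dead lines: L5 through L6
Count: 2

2


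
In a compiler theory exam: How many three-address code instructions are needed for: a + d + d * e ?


Expression: a + d + d * e
Generating three-address code (respecting * over +/- precedence):
  Instruction 1: t1 = d * e
  Instruction 2: t2 = a + d
  Instruction 3: t3 = t2 + t1
Total instructions: 3

3


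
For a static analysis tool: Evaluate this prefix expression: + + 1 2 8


Parsing prefix expression: + + 1 2 8
Step 1: Innermost operation '+ 1 2'
  1 + 2 = 3
Step 2: Outer operation '+ [3] 8'
  3 + 8 = 11

11


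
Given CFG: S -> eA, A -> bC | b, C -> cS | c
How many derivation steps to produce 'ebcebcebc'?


Grammar: S -> eA, A -> bC | b, C -> cS | c
Deriving 'ebcebcebc':
Step 1: S -> eA => eA
Step 2: A -> bC => ebC
Step 3: C -> cS => ebcS
Step 4: S -> eA => ebceA
Step 5: A -> bC => ebcebC
Step 6: C -> cS => ebcebcS
Step 7: S -> eA => ebcebceA
Step 8: A -> bC => ebcebcebC
Step 9: C -> c => ebcebcebc
Total derivation steps: 9

9


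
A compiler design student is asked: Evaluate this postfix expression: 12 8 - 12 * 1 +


Processing tokens left to right:
Push 12, Push 8
Pop 12 and 8, compute 12 - 8 = 4, push 4
Push 12
Pop 4 and 12, compute 4 * 12 = 48, push 48
Push 1
Pop 48 and 1, compute 48 + 1 = 49, push 49
Stack result: 49

49


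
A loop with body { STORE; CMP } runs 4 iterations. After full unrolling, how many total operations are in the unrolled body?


Loop body operations: STORE, CMP (2 ops per iteration)
Unrolling 4 iterations:
  Iteration 1: STORE, CMP (2 ops)
  Iteration 2: STORE, CMP (2 ops)
  Iteration 3: STORE, CMP (2 ops)
  Iteration 4: STORE, CMP (2 ops)
Total: 4 iterations * 2 ops/iter = 8 operations

8


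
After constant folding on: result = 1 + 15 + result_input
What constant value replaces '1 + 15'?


Identifying constant sub-expression:
  Original: result = 1 + 15 + result_input
  1 and 15 are both compile-time constants
  Evaluating: 1 + 15 = 16
  After folding: result = 16 + result_input

16


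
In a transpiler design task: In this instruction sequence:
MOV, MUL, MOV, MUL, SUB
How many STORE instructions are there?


Scanning instruction sequence for STORE:
  Position 1: MOV
  Position 2: MUL
  Position 3: MOV
  Position 4: MUL
  Position 5: SUB
Matches at positions: []
Total STORE count: 0

0


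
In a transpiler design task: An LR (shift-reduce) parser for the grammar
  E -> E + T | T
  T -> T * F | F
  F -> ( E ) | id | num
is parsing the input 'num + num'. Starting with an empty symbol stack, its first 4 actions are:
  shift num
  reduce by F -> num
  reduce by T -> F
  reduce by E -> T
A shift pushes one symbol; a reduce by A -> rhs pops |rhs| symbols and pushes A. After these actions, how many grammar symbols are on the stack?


Tracking the symbol stack through each action:
  Action 1: shift 'num' : push -> stack = [num] (size 1)
  Action 2: reduce by F -> num : pop 1, push F -> stack = [F] (size 1)
  Action 3: reduce by T -> F : pop 1, push T -> stack = [T] (size 1)
  Action 4: reduce by E -> T : pop 1, push E -> stack = [E] (size 1)
Final stack size: 1

1


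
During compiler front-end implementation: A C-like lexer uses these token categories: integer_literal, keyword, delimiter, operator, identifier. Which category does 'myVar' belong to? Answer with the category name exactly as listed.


Token: 'myVar'
Checking categories:
  identifier: YES
  integer_literal: no
  operator: no
  keyword: no
  delimiter: no
Category: identifier

identifier


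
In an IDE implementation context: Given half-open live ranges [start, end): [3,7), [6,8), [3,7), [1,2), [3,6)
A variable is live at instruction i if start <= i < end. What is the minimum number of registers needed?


Live ranges:
  Var0: [3, 7)
  Var1: [6, 8)
  Var2: [3, 7)
  Var3: [1, 2)
  Var4: [3, 6)
Sweep-line events (position, delta, active):
  pos=1 start -> active=1
  pos=2 end -> active=0
  pos=3 start -> active=1
  pos=3 start -> active=2
  pos=3 start -> active=3
  pos=6 end -> active=2
  pos=6 start -> active=3
  pos=7 end -> active=2
  pos=7 end -> active=1
  pos=8 end -> active=0
Maximum simultaneous active: 3
Minimum registers needed: 3

3


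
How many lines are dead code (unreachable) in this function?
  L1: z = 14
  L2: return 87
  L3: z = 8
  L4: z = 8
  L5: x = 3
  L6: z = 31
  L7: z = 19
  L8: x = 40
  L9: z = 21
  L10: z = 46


Analyzing control flow:
  L1: reachable (before return)
  L2: reachable (return statement)
  L3: DEAD (after return at L2)
  L4: DEAD (after return at L2)
  L5: DEAD (after return at L2)
  L6: DEAD (after return at L2)
  L7: DEAD (after return at L2)
  L8: DEAD (after return at L2)
  L9: DEAD (after return at L2)
  L10: DEAD (after return at L2)
Return at L2, total lines = 10
Dead lines: L3 through L10
Count: 8

8
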